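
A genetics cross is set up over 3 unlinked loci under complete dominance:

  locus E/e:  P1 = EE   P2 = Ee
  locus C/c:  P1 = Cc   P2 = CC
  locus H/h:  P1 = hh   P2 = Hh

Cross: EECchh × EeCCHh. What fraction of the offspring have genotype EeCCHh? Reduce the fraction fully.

P(EeCCHh) = 1/8

EECchh gametes: ECh×4, Ech×4
EeCCHh gametes: ECH×2, ECh×2, eCH×2, eCh×2
EECchh×EeCCHh grid (8·8=64): EECCHh=8 EECChh=8 EECcHh=8 EECchh=8 EeCCHh=8 EeCChh=8 EeCcHh=8 EeCchh=8
EeCCHh hits 8/64; gcd=8; 8÷8/64÷8 = 1/8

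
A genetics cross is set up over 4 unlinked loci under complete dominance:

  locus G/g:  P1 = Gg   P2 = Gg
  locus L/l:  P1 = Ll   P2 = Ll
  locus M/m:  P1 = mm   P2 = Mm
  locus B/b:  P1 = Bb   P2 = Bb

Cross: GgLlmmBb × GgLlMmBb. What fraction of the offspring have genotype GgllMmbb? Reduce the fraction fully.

P(GgllMmbb) = 1/64

GgLlmmBb gametes: GLmB×2, GLmb×2, GlmB×2, Glmb×2, gLmB×2, gLmb×2, glmB×2, glmb×2
GgLlMmBb gametes: GLMB×1, GLMb×1, GLmB×1, GLmb×1, GlMB×1, GlMb×1, GlmB×1, Glmb×1, gLMB×1, gLMb×1, gLmB×1, gLmb×1, glMB×1, glMb×1, glmB×1, glmb×1
GgLlmmBb×GgLlMmBb grid (16·16=256): GGLLMmBB=2 GGLLMmBb=4 GGLLMmbb=2 GGLLmmBB=2 GGLLmmBb=4 GGLLmmbb=2 GGLlMmBB=4 GGLlMmBb=8 GGLlMmbb=4 GGLlmmBB=4 GGLlmmBb=8 GGLlmmbb=4 GGllMmBB=2 GGllMmBb=4 GGllMmbb=2 GGllmmBB=2 GGllmmBb=4 GGllmmbb=2 GgLLMmBB=4 GgLLMmBb=8 GgLLMmbb=4 GgLLmmBB=4 GgLLmmBb=8 GgLLmmbb=4 GgLlMmBB=8 GgLlMmBb=16 GgLlMmbb=8 GgLlmmBB=8 GgLlmmBb=16 GgLlmmbb=8 GgllMmBB=4 GgllMmBb=8 GgllMmbb=4 GgllmmBB=4 GgllmmBb=8 Ggllmmbb=4 ggLLMmBB=2 ggLLMmBb=4 ggLLMmbb=2 ggLLmmBB=2 ggLLmmBb=4 ggLLmmbb=2 ggLlMmBB=4 ggLlMmBb=8 ggLlMmbb=4 ggLlmmBB=4 ggLlmmBb=8 ggLlmmbb=4 ggllMmBB=2 ggllMmBb=4 ggllMmbb=2 ggllmmBB=2 ggllmmBb=4 ggllmmbb=2
GgllMmbb hits 4/256; gcd=4; 4÷4/256÷4 = 1/64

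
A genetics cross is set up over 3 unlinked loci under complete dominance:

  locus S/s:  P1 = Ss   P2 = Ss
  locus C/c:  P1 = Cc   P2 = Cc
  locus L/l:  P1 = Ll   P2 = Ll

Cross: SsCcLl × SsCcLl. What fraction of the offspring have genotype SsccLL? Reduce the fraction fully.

SsCcLl gametes: SCL×1, SCl×1, ScL×1, Scl×1, sCL×1, sCl×1, scL×1, scl×1
SsCcLl gametes: SCL×1, SCl×1, ScL×1, Scl×1, sCL×1, sCl×1, scL×1, scl×1
SsCcLl×SsCcLl grid (8·8=64): SSCCLL=1 SSCCLl=2 SSCCll=1 SSCcLL=2 SSCcLl=4 SSCcll=2 SSccLL=1 SSccLl=2 SSccll=1 SsCCLL=2 SsCCLl=4 SsCCll=2 SsCcLL=4 SsCcLl=8 SsCcll=4 SsccLL=2 SsccLl=4 Ssccll=2 ssCCLL=1 ssCCLl=2 ssCCll=1 ssCcLL=2 ssCcLl=4 ssCcll=2 ssccLL=1 ssccLl=2 ssccll=1
SsccLL hits 2/64; gcd=2; 2÷2/64÷2 = 1/32

P(SsccLL) = 1/32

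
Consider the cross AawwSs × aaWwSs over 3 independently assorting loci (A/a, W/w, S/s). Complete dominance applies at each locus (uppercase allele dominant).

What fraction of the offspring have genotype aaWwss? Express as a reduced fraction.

P(aaWwss) = 1/16

AawwSs gametes: AwS×2, Aws×2, awS×2, aws×2
aaWwSs gametes: aWS×2, aWs×2, awS×2, aws×2
AawwSs×aaWwSs grid (8·8=64): AaWwSS=4 AaWwSs=8 AaWwss=4 AawwSS=4 AawwSs=8 Aawwss=4 aaWwSS=4 aaWwSs=8 aaWwss=4 aawwSS=4 aawwSs=8 aawwss=4
aaWwss hits 4/64; gcd=4; 4÷4/64÷4 = 1/16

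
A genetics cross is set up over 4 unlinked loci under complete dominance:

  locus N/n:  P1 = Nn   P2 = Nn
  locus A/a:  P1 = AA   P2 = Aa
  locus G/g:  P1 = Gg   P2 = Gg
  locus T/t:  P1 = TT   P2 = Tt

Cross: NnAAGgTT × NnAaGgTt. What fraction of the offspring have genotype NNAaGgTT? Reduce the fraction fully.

P(NNAaGgTT) = 1/32

NnAAGgTT gametes: NAGT×4, NAgT×4, nAGT×4, nAgT×4
NnAaGgTt gametes: NAGT×1, NAGt×1, NAgT×1, NAgt×1, NaGT×1, NaGt×1, NagT×1, Nagt×1, nAGT×1, nAGt×1, nAgT×1, nAgt×1, naGT×1, naGt×1, nagT×1, nagt×1
NnAAGgTT×NnAaGgTt grid (16·16=256): NNAAGGTT=4 NNAAGGTt=4 NNAAGgTT=8 NNAAGgTt=8 NNAAggTT=4 NNAAggTt=4 NNAaGGTT=4 NNAaGGTt=4 NNAaGgTT=8 NNAaGgTt=8 NNAaggTT=4 NNAaggTt=4 NnAAGGTT=8 NnAAGGTt=8 NnAAGgTT=16 NnAAGgTt=16 NnAAggTT=8 NnAAggTt=8 NnAaGGTT=8 NnAaGGTt=8 NnAaGgTT=16 NnAaGgTt=16 NnAaggTT=8 NnAaggTt=8 nnAAGGTT=4 nnAAGGTt=4 nnAAGgTT=8 nnAAGgTt=8 nnAAggTT=4 nnAAggTt=4 nnAaGGTT=4 nnAaGGTt=4 nnAaGgTT=8 nnAaGgTt=8 nnAaggTT=4 nnAaggTt=4
NNAaGgTT hits 8/256; gcd=8; 8÷8/256÷8 = 1/32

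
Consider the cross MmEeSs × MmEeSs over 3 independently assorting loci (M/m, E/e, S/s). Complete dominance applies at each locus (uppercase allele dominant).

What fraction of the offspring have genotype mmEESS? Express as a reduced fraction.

MmEeSs gametes: MES×1, MEs×1, MeS×1, Mes×1, mES×1, mEs×1, meS×1, mes×1
MmEeSs gametes: MES×1, MEs×1, MeS×1, Mes×1, mES×1, mEs×1, meS×1, mes×1
MmEeSs×MmEeSs grid (8·8=64): MMEESS=1 MMEESs=2 MMEEss=1 MMEeSS=2 MMEeSs=4 MMEess=2 MMeeSS=1 MMeeSs=2 MMeess=1 MmEESS=2 MmEESs=4 MmEEss=2 MmEeSS=4 MmEeSs=8 MmEess=4 MmeeSS=2 MmeeSs=4 Mmeess=2 mmEESS=1 mmEESs=2 mmEEss=1 mmEeSS=2 mmEeSs=4 mmEess=2 mmeeSS=1 mmeeSs=2 mmeess=1
mmEESS hits 1/64; gcd=1; 1÷1/64÷1 = 1/64

P(mmEESS) = 1/64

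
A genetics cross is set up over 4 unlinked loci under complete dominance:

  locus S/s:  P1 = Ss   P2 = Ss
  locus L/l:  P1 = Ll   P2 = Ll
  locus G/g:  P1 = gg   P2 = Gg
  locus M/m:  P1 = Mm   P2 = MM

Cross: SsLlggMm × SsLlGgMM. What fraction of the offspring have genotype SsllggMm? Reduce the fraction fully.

P(SsllggMm) = 1/32

SsLlggMm gametes: SLgM×2, SLgm×2, SlgM×2, Slgm×2, sLgM×2, sLgm×2, slgM×2, slgm×2
SsLlGgMM gametes: SLGM×2, SLgM×2, SlGM×2, SlgM×2, sLGM×2, sLgM×2, slGM×2, slgM×2
SsLlggMm×SsLlGgMM grid (16·16=256): SSLLGgMM=4 SSLLGgMm=4 SSLLggMM=4 SSLLggMm=4 SSLlGgMM=8 SSLlGgMm=8 SSLlggMM=8 SSLlggMm=8 SSllGgMM=4 SSllGgMm=4 SSllggMM=4 SSllggMm=4 SsLLGgMM=8 SsLLGgMm=8 SsLLggMM=8 SsLLggMm=8 SsLlGgMM=16 SsLlGgMm=16 SsLlggMM=16 SsLlggMm=16 SsllGgMM=8 SsllGgMm=8 SsllggMM=8 SsllggMm=8 ssLLGgMM=4 ssLLGgMm=4 ssLLggMM=4 ssLLggMm=4 ssLlGgMM=8 ssLlGgMm=8 ssLlggMM=8 ssLlggMm=8 ssllGgMM=4 ssllGgMm=4 ssllggMM=4 ssllggMm=4
SsllggMm hits 8/256; gcd=8; 8÷8/256÷8 = 1/32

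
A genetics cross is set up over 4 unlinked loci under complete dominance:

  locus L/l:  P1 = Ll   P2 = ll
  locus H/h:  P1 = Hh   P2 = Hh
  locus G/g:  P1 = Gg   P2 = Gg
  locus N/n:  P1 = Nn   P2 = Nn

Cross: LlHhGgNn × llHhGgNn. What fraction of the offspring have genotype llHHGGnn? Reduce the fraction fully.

P(llHHGGnn) = 1/128

LlHhGgNn gametes: LHGN×1, LHGn×1, LHgN×1, LHgn×1, LhGN×1, LhGn×1, LhgN×1, Lhgn×1, lHGN×1, lHGn×1, lHgN×1, lHgn×1, lhGN×1, lhGn×1, lhgN×1, lhgn×1
llHhGgNn gametes: lHGN×2, lHGn×2, lHgN×2, lHgn×2, lhGN×2, lhGn×2, lhgN×2, lhgn×2
LlHhGgNn×llHhGgNn grid (16·16=256): LlHHGGNN=2 LlHHGGNn=4 LlHHGGnn=2 LlHHGgNN=4 LlHHGgNn=8 LlHHGgnn=4 LlHHggNN=2 LlHHggNn=4 LlHHggnn=2 LlHhGGNN=4 LlHhGGNn=8 LlHhGGnn=4 LlHhGgNN=8 LlHhGgNn=16 LlHhGgnn=8 LlHhggNN=4 LlHhggNn=8 LlHhggnn=4 LlhhGGNN=2 LlhhGGNn=4 LlhhGGnn=2 LlhhGgNN=4 LlhhGgNn=8 LlhhGgnn=4 LlhhggNN=2 LlhhggNn=4 Llhhggnn=2 llHHGGNN=2 llHHGGNn=4 llHHGGnn=2 llHHGgNN=4 llHHGgNn=8 llHHGgnn=4 llHHggNN=2 llHHggNn=4 llHHggnn=2 llHhGGNN=4 llHhGGNn=8 llHhGGnn=4 llHhGgNN=8 llHhGgNn=16 llHhGgnn=8 llHhggNN=4 llHhggNn=8 llHhggnn=4 llhhGGNN=2 llhhGGNn=4 llhhGGnn=2 llhhGgNN=4 llhhGgNn=8 llhhGgnn=4 llhhggNN=2 llhhggNn=4 llhhggnn=2
llHHGGnn hits 2/256; gcd=2; 2÷2/256÷2 = 1/128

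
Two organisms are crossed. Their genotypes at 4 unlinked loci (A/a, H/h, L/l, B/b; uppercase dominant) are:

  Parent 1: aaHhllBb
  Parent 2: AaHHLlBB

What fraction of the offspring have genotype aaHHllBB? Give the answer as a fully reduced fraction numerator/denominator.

aaHhllBb gametes: aHlB×4, aHlb×4, ahlB×4, ahlb×4
AaHHLlBB gametes: AHLB×4, AHlB×4, aHLB×4, aHlB×4
aaHhllBb×AaHHLlBB grid (16·16=256): AaHHLlBB=16 AaHHLlBb=16 AaHHllBB=16 AaHHllBb=16 AaHhLlBB=16 AaHhLlBb=16 AaHhllBB=16 AaHhllBb=16 aaHHLlBB=16 aaHHLlBb=16 aaHHllBB=16 aaHHllBb=16 aaHhLlBB=16 aaHhLlBb=16 aaHhllBB=16 aaHhllBb=16
aaHHllBB hits 16/256; gcd=16; 16÷16/256÷16 = 1/16

P(aaHHllBB) = 1/16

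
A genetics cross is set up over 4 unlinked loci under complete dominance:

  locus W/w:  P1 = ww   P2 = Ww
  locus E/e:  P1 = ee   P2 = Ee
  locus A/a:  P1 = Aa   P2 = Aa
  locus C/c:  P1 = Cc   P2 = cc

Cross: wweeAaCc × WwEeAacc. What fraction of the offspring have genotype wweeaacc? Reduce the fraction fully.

wweeAaCc gametes: weAC×4, weAc×4, weaC×4, weac×4
WwEeAacc gametes: WEAc×2, WEac×2, WeAc×2, Weac×2, wEAc×2, wEac×2, weAc×2, weac×2
wweeAaCc×WwEeAacc grid (16·16=256): WwEeAACc=8 WwEeAAcc=8 WwEeAaCc=16 WwEeAacc=16 WwEeaaCc=8 WwEeaacc=8 WweeAACc=8 WweeAAcc=8 WweeAaCc=16 WweeAacc=16 WweeaaCc=8 Wweeaacc=8 wwEeAACc=8 wwEeAAcc=8 wwEeAaCc=16 wwEeAacc=16 wwEeaaCc=8 wwEeaacc=8 wweeAACc=8 wweeAAcc=8 wweeAaCc=16 wweeAacc=16 wweeaaCc=8 wweeaacc=8
wweeaacc hits 8/256; gcd=8; 8÷8/256÷8 = 1/32

P(wweeaacc) = 1/32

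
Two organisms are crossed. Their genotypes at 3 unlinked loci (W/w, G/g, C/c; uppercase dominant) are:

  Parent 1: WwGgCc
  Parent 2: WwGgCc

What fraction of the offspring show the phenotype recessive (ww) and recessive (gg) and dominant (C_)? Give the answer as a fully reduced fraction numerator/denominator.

WwGgCc gametes: WGC×1, WGc×1, WgC×1, Wgc×1, wGC×1, wGc×1, wgC×1, wgc×1
WwGgCc gametes: WGC×1, WGc×1, WgC×1, Wgc×1, wGC×1, wGc×1, wgC×1, wgc×1
WwGgCc×WwGgCc grid (8·8=64): WWGGCC=1 WWGGCc=2 WWGGcc=1 WWGgCC=2 WWGgCc=4 WWGgcc=2 WWggCC=1 WWggCc=2 WWggcc=1 WwGGCC=2 WwGGCc=4 WwGGcc=2 WwGgCC=4 WwGgCc=8 WwGgcc=4 WwggCC=2 WwggCc=4 Wwggcc=2 wwGGCC=1 wwGGCc=2 wwGGcc=1 wwGgCC=2 wwGgCc=4 wwGgcc=2 wwggCC=1 wwggCc=2 wwggcc=1
ww gg C_ hits 3/64; gcd=1; 3÷1/64÷1 = 3/64

P(ww gg C_) = 3/64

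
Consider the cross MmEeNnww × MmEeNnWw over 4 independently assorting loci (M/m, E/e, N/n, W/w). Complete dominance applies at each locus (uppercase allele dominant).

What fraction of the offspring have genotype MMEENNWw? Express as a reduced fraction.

MmEeNnww gametes: MENw×2, MEnw×2, MeNw×2, Menw×2, mENw×2, mEnw×2, meNw×2, menw×2
MmEeNnWw gametes: MENW×1, MENw×1, MEnW×1, MEnw×1, MeNW×1, MeNw×1, MenW×1, Menw×1, mENW×1, mENw×1, mEnW×1, mEnw×1, meNW×1, meNw×1, menW×1, menw×1
MmEeNnww×MmEeNnWw grid (16·16=256): MMEENNWw=2 MMEENNww=2 MMEENnWw=4 MMEENnww=4 MMEEnnWw=2 MMEEnnww=2 MMEeNNWw=4 MMEeNNww=4 MMEeNnWw=8 MMEeNnww=8 MMEennWw=4 MMEennww=4 MMeeNNWw=2 MMeeNNww=2 MMeeNnWw=4 MMeeNnww=4 MMeennWw=2 MMeennww=2 MmEENNWw=4 MmEENNww=4 MmEENnWw=8 MmEENnww=8 MmEEnnWw=4 MmEEnnww=4 MmEeNNWw=8 MmEeNNww=8 MmEeNnWw=16 MmEeNnww=16 MmEennWw=8 MmEennww=8 MmeeNNWw=4 MmeeNNww=4 MmeeNnWw=8 MmeeNnww=8 MmeennWw=4 Mmeennww=4 mmEENNWw=2 mmEENNww=2 mmEENnWw=4 mmEENnww=4 mmEEnnWw=2 mmEEnnww=2 mmEeNNWw=4 mmEeNNww=4 mmEeNnWw=8 mmEeNnww=8 mmEennWw=4 mmEennww=4 mmeeNNWw=2 mmeeNNww=2 mmeeNnWw=4 mmeeNnww=4 mmeennWw=2 mmeennww=2
MMEENNWw hits 2/256; gcd=2; 2÷2/256÷2 = 1/128

P(MMEENNWw) = 1/128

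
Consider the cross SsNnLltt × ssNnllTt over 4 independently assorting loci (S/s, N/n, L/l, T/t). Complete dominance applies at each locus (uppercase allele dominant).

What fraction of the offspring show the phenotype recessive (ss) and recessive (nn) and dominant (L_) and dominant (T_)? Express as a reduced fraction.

P(ss nn L_ T_) = 1/32

SsNnLltt gametes: SNLt×2, SNlt×2, SnLt×2, Snlt×2, sNLt×2, sNlt×2, snLt×2, snlt×2
ssNnllTt gametes: sNlT×4, sNlt×4, snlT×4, snlt×4
SsNnLltt×ssNnllTt grid (16·16=256): SsNNLlTt=8 SsNNLltt=8 SsNNllTt=8 SsNNlltt=8 SsNnLlTt=16 SsNnLltt=16 SsNnllTt=16 SsNnlltt=16 SsnnLlTt=8 SsnnLltt=8 SsnnllTt=8 Ssnnlltt=8 ssNNLlTt=8 ssNNLltt=8 ssNNllTt=8 ssNNlltt=8 ssNnLlTt=16 ssNnLltt=16 ssNnllTt=16 ssNnlltt=16 ssnnLlTt=8 ssnnLltt=8 ssnnllTt=8 ssnnlltt=8
ss nn L_ T_ hits 8/256; gcd=8; 8÷8/256÷8 = 1/32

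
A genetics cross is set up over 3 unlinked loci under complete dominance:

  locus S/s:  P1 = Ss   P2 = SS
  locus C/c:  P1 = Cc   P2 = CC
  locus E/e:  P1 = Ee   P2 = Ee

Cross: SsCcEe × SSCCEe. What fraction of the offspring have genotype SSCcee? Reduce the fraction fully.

P(SSCcee) = 1/16

SsCcEe gametes: SCE×1, SCe×1, ScE×1, Sce×1, sCE×1, sCe×1, scE×1, sce×1
SSCCEe gametes: SCE×4, SCe×4
SsCcEe×SSCCEe grid (8·8=64): SSCCEE=4 SSCCEe=8 SSCCee=4 SSCcEE=4 SSCcEe=8 SSCcee=4 SsCCEE=4 SsCCEe=8 SsCCee=4 SsCcEE=4 SsCcEe=8 SsCcee=4
SSCcee hits 4/64; gcd=4; 4÷4/64÷4 = 1/16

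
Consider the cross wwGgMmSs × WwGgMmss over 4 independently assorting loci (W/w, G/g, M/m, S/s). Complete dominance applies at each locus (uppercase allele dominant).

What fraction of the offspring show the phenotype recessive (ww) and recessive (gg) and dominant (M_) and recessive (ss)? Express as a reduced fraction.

P(ww gg M_ ss) = 3/64

wwGgMmSs gametes: wGMS×2, wGMs×2, wGmS×2, wGms×2, wgMS×2, wgMs×2, wgmS×2, wgms×2
WwGgMmss gametes: WGMs×2, WGms×2, WgMs×2, Wgms×2, wGMs×2, wGms×2, wgMs×2, wgms×2
wwGgMmSs×WwGgMmss grid (16·16=256): WwGGMMSs=4 WwGGMMss=4 WwGGMmSs=8 WwGGMmss=8 WwGGmmSs=4 WwGGmmss=4 WwGgMMSs=8 WwGgMMss=8 WwGgMmSs=16 WwGgMmss=16 WwGgmmSs=8 WwGgmmss=8 WwggMMSs=4 WwggMMss=4 WwggMmSs=8 WwggMmss=8 WwggmmSs=4 Wwggmmss=4 wwGGMMSs=4 wwGGMMss=4 wwGGMmSs=8 wwGGMmss=8 wwGGmmSs=4 wwGGmmss=4 wwGgMMSs=8 wwGgMMss=8 wwGgMmSs=16 wwGgMmss=16 wwGgmmSs=8 wwGgmmss=8 wwggMMSs=4 wwggMMss=4 wwggMmSs=8 wwggMmss=8 wwggmmSs=4 wwggmmss=4
ww gg M_ ss hits 12/256; gcd=4; 12÷4/256÷4 = 3/64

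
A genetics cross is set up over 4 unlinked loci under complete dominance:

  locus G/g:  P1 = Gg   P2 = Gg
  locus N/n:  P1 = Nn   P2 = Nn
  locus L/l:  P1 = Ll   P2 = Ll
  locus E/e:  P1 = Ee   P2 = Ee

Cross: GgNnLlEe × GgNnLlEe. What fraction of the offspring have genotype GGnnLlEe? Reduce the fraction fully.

GgNnLlEe gametes: GNLE×1, GNLe×1, GNlE×1, GNle×1, GnLE×1, GnLe×1, GnlE×1, Gnle×1, gNLE×1, gNLe×1, gNlE×1, gNle×1, gnLE×1, gnLe×1, gnlE×1, gnle×1
GgNnLlEe gametes: GNLE×1, GNLe×1, GNlE×1, GNle×1, GnLE×1, GnLe×1, GnlE×1, Gnle×1, gNLE×1, gNLe×1, gNlE×1, gNle×1, gnLE×1, gnLe×1, gnlE×1, gnle×1
GgNnLlEe×GgNnLlEe grid (16·16=256): GGNNLLEE=1 GGNNLLEe=2 GGNNLLee=1 GGNNLlEE=2 GGNNLlEe=4 GGNNLlee=2 GGNNllEE=1 GGNNllEe=2 GGNNllee=1 GGNnLLEE=2 GGNnLLEe=4 GGNnLLee=2 GGNnLlEE=4 GGNnLlEe=8 GGNnLlee=4 GGNnllEE=2 GGNnllEe=4 GGNnllee=2 GGnnLLEE=1 GGnnLLEe=2 GGnnLLee=1 GGnnLlEE=2 GGnnLlEe=4 GGnnLlee=2 GGnnllEE=1 GGnnllEe=2 GGnnllee=1 GgNNLLEE=2 GgNNLLEe=4 GgNNLLee=2 GgNNLlEE=4 GgNNLlEe=8 GgNNLlee=4 GgNNllEE=2 GgNNllEe=4 GgNNllee=2 GgNnLLEE=4 GgNnLLEe=8 GgNnLLee=4 GgNnLlEE=8 GgNnLlEe=16 GgNnLlee=8 GgNnllEE=4 GgNnllEe=8 GgNnllee=4 GgnnLLEE=2 GgnnLLEe=4 GgnnLLee=2 GgnnLlEE=4 GgnnLlEe=8 GgnnLlee=4 GgnnllEE=2 GgnnllEe=4 Ggnnllee=2 ggNNLLEE=1 ggNNLLEe=2 ggNNLLee=1 ggNNLlEE=2 ggNNLlEe=4 ggNNLlee=2 ggNNllEE=1 ggNNllEe=2 ggNNllee=1 ggNnLLEE=2 ggNnLLEe=4 ggNnLLee=2 ggNnLlEE=4 ggNnLlEe=8 ggNnLlee=4 ggNnllEE=2 ggNnllEe=4 ggNnllee=2 ggnnLLEE=1 ggnnLLEe=2 ggnnLLee=1 ggnnLlEE=2 ggnnLlEe=4 ggnnLlee=2 ggnnllEE=1 ggnnllEe=2 ggnnllee=1
GGnnLlEe hits 4/256; gcd=4; 4÷4/256÷4 = 1/64

P(GGnnLlEe) = 1/64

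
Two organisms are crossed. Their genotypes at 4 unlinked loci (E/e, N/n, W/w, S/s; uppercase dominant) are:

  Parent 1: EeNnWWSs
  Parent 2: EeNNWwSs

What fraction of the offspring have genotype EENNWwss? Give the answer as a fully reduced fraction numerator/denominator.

P(EENNWwss) = 1/64

EeNnWWSs gametes: ENWS×2, ENWs×2, EnWS×2, EnWs×2, eNWS×2, eNWs×2, enWS×2, enWs×2
EeNNWwSs gametes: ENWS×2, ENWs×2, ENwS×2, ENws×2, eNWS×2, eNWs×2, eNwS×2, eNws×2
EeNnWWSs×EeNNWwSs grid (16·16=256): EENNWWSS=4 EENNWWSs=8 EENNWWss=4 EENNWwSS=4 EENNWwSs=8 EENNWwss=4 EENnWWSS=4 EENnWWSs=8 EENnWWss=4 EENnWwSS=4 EENnWwSs=8 EENnWwss=4 EeNNWWSS=8 EeNNWWSs=16 EeNNWWss=8 EeNNWwSS=8 EeNNWwSs=16 EeNNWwss=8 EeNnWWSS=8 EeNnWWSs=16 EeNnWWss=8 EeNnWwSS=8 EeNnWwSs=16 EeNnWwss=8 eeNNWWSS=4 eeNNWWSs=8 eeNNWWss=4 eeNNWwSS=4 eeNNWwSs=8 eeNNWwss=4 eeNnWWSS=4 eeNnWWSs=8 eeNnWWss=4 eeNnWwSS=4 eeNnWwSs=8 eeNnWwss=4
EENNWwss hits 4/256; gcd=4; 4÷4/256÷4 = 1/64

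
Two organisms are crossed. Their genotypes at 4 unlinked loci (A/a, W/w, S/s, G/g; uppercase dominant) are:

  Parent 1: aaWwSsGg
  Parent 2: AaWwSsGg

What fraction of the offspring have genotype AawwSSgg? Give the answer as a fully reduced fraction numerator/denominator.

aaWwSsGg gametes: aWSG×2, aWSg×2, aWsG×2, aWsg×2, awSG×2, awSg×2, awsG×2, awsg×2
AaWwSsGg gametes: AWSG×1, AWSg×1, AWsG×1, AWsg×1, AwSG×1, AwSg×1, AwsG×1, Awsg×1, aWSG×1, aWSg×1, aWsG×1, aWsg×1, awSG×1, awSg×1, awsG×1, awsg×1
aaWwSsGg×AaWwSsGg grid (16·16=256): AaWWSSGG=2 AaWWSSGg=4 AaWWSSgg=2 AaWWSsGG=4 AaWWSsGg=8 AaWWSsgg=4 AaWWssGG=2 AaWWssGg=4 AaWWssgg=2 AaWwSSGG=4 AaWwSSGg=8 AaWwSSgg=4 AaWwSsGG=8 AaWwSsGg=16 AaWwSsgg=8 AaWwssGG=4 AaWwssGg=8 AaWwssgg=4 AawwSSGG=2 AawwSSGg=4 AawwSSgg=2 AawwSsGG=4 AawwSsGg=8 AawwSsgg=4 AawwssGG=2 AawwssGg=4 Aawwssgg=2 aaWWSSGG=2 aaWWSSGg=4 aaWWSSgg=2 aaWWSsGG=4 aaWWSsGg=8 aaWWSsgg=4 aaWWssGG=2 aaWWssGg=4 aaWWssgg=2 aaWwSSGG=4 aaWwSSGg=8 aaWwSSgg=4 aaWwSsGG=8 aaWwSsGg=16 aaWwSsgg=8 aaWwssGG=4 aaWwssGg=8 aaWwssgg=4 aawwSSGG=2 aawwSSGg=4 aawwSSgg=2 aawwSsGG=4 aawwSsGg=8 aawwSsgg=4 aawwssGG=2 aawwssGg=4 aawwssgg=2
AawwSSgg hits 2/256; gcd=2; 2÷2/256÷2 = 1/128

P(AawwSSgg) = 1/128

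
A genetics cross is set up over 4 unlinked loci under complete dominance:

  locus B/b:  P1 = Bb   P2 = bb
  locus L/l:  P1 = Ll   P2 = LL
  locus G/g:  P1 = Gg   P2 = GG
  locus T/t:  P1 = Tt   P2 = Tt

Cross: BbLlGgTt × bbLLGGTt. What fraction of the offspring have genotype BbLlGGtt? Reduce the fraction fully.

BbLlGgTt gametes: BLGT×1, BLGt×1, BLgT×1, BLgt×1, BlGT×1, BlGt×1, BlgT×1, Blgt×1, bLGT×1, bLGt×1, bLgT×1, bLgt×1, blGT×1, blGt×1, blgT×1, blgt×1
bbLLGGTt gametes: bLGT×8, bLGt×8
BbLlGgTt×bbLLGGTt grid (16·16=256): BbLLGGTT=8 BbLLGGTt=16 BbLLGGtt=8 BbLLGgTT=8 BbLLGgTt=16 BbLLGgtt=8 BbLlGGTT=8 BbLlGGTt=16 BbLlGGtt=8 BbLlGgTT=8 BbLlGgTt=16 BbLlGgtt=8 bbLLGGTT=8 bbLLGGTt=16 bbLLGGtt=8 bbLLGgTT=8 bbLLGgTt=16 bbLLGgtt=8 bbLlGGTT=8 bbLlGGTt=16 bbLlGGtt=8 bbLlGgTT=8 bbLlGgTt=16 bbLlGgtt=8
BbLlGGtt hits 8/256; gcd=8; 8÷8/256÷8 = 1/32

P(BbLlGGtt) = 1/32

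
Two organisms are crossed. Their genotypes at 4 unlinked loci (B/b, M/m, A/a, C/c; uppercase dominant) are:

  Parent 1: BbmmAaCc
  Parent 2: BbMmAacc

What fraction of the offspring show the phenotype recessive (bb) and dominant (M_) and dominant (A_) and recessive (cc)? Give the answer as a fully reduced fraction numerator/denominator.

BbmmAaCc gametes: BmAC×2, BmAc×2, BmaC×2, Bmac×2, bmAC×2, bmAc×2, bmaC×2, bmac×2
BbMmAacc gametes: BMAc×2, BMac×2, BmAc×2, Bmac×2, bMAc×2, bMac×2, bmAc×2, bmac×2
BbmmAaCc×BbMmAacc grid (16·16=256): BBMmAACc=4 BBMmAAcc=4 BBMmAaCc=8 BBMmAacc=8 BBMmaaCc=4 BBMmaacc=4 BBmmAACc=4 BBmmAAcc=4 BBmmAaCc=8 BBmmAacc=8 BBmmaaCc=4 BBmmaacc=4 BbMmAACc=8 BbMmAAcc=8 BbMmAaCc=16 BbMmAacc=16 BbMmaaCc=8 BbMmaacc=8 BbmmAACc=8 BbmmAAcc=8 BbmmAaCc=16 BbmmAacc=16 BbmmaaCc=8 Bbmmaacc=8 bbMmAACc=4 bbMmAAcc=4 bbMmAaCc=8 bbMmAacc=8 bbMmaaCc=4 bbMmaacc=4 bbmmAACc=4 bbmmAAcc=4 bbmmAaCc=8 bbmmAacc=8 bbmmaaCc=4 bbmmaacc=4
bb M_ A_ cc hits 12/256; gcd=4; 12÷4/256÷4 = 3/64

P(bb M_ A_ cc) = 3/64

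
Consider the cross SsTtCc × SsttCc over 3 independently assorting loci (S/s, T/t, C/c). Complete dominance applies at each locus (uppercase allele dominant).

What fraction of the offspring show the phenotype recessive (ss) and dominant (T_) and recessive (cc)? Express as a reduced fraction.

SsTtCc gametes: STC×1, STc×1, StC×1, Stc×1, sTC×1, sTc×1, stC×1, stc×1
SsttCc gametes: StC×2, Stc×2, stC×2, stc×2
SsTtCc×SsttCc grid (8·8=64): SSTtCC=2 SSTtCc=4 SSTtcc=2 SSttCC=2 SSttCc=4 SSttcc=2 SsTtCC=4 SsTtCc=8 SsTtcc=4 SsttCC=4 SsttCc=8 Ssttcc=4 ssTtCC=2 ssTtCc=4 ssTtcc=2 ssttCC=2 ssttCc=4 ssttcc=2
ss T_ cc hits 2/64; gcd=2; 2÷2/64÷2 = 1/32

P(ss T_ cc) = 1/32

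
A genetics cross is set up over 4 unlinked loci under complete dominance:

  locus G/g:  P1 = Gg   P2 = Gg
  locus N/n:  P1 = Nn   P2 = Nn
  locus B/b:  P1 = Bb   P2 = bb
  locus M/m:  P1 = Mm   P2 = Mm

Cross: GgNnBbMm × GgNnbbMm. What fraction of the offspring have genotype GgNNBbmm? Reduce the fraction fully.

GgNnBbMm gametes: GNBM×1, GNBm×1, GNbM×1, GNbm×1, GnBM×1, GnBm×1, GnbM×1, Gnbm×1, gNBM×1, gNBm×1, gNbM×1, gNbm×1, gnBM×1, gnBm×1, gnbM×1, gnbm×1
GgNnbbMm gametes: GNbM×2, GNbm×2, GnbM×2, Gnbm×2, gNbM×2, gNbm×2, gnbM×2, gnbm×2
GgNnBbMm×GgNnbbMm grid (16·16=256): GGNNBbMM=2 GGNNBbMm=4 GGNNBbmm=2 GGNNbbMM=2 GGNNbbMm=4 GGNNbbmm=2 GGNnBbMM=4 GGNnBbMm=8 GGNnBbmm=4 GGNnbbMM=4 GGNnbbMm=8 GGNnbbmm=4 GGnnBbMM=2 GGnnBbMm=4 GGnnBbmm=2 GGnnbbMM=2 GGnnbbMm=4 GGnnbbmm=2 GgNNBbMM=4 GgNNBbMm=8 GgNNBbmm=4 GgNNbbMM=4 GgNNbbMm=8 GgNNbbmm=4 GgNnBbMM=8 GgNnBbMm=16 GgNnBbmm=8 GgNnbbMM=8 GgNnbbMm=16 GgNnbbmm=8 GgnnBbMM=4 GgnnBbMm=8 GgnnBbmm=4 GgnnbbMM=4 GgnnbbMm=8 Ggnnbbmm=4 ggNNBbMM=2 ggNNBbMm=4 ggNNBbmm=2 ggNNbbMM=2 ggNNbbMm=4 ggNNbbmm=2 ggNnBbMM=4 ggNnBbMm=8 ggNnBbmm=4 ggNnbbMM=4 ggNnbbMm=8 ggNnbbmm=4 ggnnBbMM=2 ggnnBbMm=4 ggnnBbmm=2 ggnnbbMM=2 ggnnbbMm=4 ggnnbbmm=2
GgNNBbmm hits 4/256; gcd=4; 4÷4/256÷4 = 1/64

P(GgNNBbmm) = 1/64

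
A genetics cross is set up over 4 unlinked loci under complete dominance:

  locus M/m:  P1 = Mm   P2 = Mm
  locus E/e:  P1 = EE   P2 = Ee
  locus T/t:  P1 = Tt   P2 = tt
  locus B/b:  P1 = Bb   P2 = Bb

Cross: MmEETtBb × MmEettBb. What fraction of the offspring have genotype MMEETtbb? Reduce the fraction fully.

MmEETtBb gametes: METB×2, METb×2, MEtB×2, MEtb×2, mETB×2, mETb×2, mEtB×2, mEtb×2
MmEettBb gametes: MEtB×2, MEtb×2, MetB×2, Metb×2, mEtB×2, mEtb×2, metB×2, metb×2
MmEETtBb×MmEettBb grid (16·16=256): MMEETtBB=4 MMEETtBb=8 MMEETtbb=4 MMEEttBB=4 MMEEttBb=8 MMEEttbb=4 MMEeTtBB=4 MMEeTtBb=8 MMEeTtbb=4 MMEettBB=4 MMEettBb=8 MMEettbb=4 MmEETtBB=8 MmEETtBb=16 MmEETtbb=8 MmEEttBB=8 MmEEttBb=16 MmEEttbb=8 MmEeTtBB=8 MmEeTtBb=16 MmEeTtbb=8 MmEettBB=8 MmEettBb=16 MmEettbb=8 mmEETtBB=4 mmEETtBb=8 mmEETtbb=4 mmEEttBB=4 mmEEttBb=8 mmEEttbb=4 mmEeTtBB=4 mmEeTtBb=8 mmEeTtbb=4 mmEettBB=4 mmEettBb=8 mmEettbb=4
MMEETtbb hits 4/256; gcd=4; 4÷4/256÷4 = 1/64

P(MMEETtbb) = 1/64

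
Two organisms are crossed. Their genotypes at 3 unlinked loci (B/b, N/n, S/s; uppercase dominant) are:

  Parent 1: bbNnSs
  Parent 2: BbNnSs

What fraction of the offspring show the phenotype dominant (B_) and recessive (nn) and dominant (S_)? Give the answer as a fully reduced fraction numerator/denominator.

P(B_ nn S_) = 3/32

bbNnSs gametes: bNS×2, bNs×2, bnS×2, bns×2
BbNnSs gametes: BNS×1, BNs×1, BnS×1, Bns×1, bNS×1, bNs×1, bnS×1, bns×1
bbNnSs×BbNnSs grid (8·8=64): BbNNSS=2 BbNNSs=4 BbNNss=2 BbNnSS=4 BbNnSs=8 BbNnss=4 BbnnSS=2 BbnnSs=4 Bbnnss=2 bbNNSS=2 bbNNSs=4 bbNNss=2 bbNnSS=4 bbNnSs=8 bbNnss=4 bbnnSS=2 bbnnSs=4 bbnnss=2
B_ nn S_ hits 6/64; gcd=2; 6÷2/64÷2 = 3/32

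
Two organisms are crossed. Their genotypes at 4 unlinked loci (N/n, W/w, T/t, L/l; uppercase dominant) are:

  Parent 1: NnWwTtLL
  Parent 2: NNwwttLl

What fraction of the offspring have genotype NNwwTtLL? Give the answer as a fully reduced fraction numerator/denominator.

P(NNwwTtLL) = 1/16

NnWwTtLL gametes: NWTL×2, NWtL×2, NwTL×2, NwtL×2, nWTL×2, nWtL×2, nwTL×2, nwtL×2
NNwwttLl gametes: NwtL×8, Nwtl×8
NnWwTtLL×NNwwttLl grid (16·16=256): NNWwTtLL=16 NNWwTtLl=16 NNWwttLL=16 NNWwttLl=16 NNwwTtLL=16 NNwwTtLl=16 NNwwttLL=16 NNwwttLl=16 NnWwTtLL=16 NnWwTtLl=16 NnWwttLL=16 NnWwttLl=16 NnwwTtLL=16 NnwwTtLl=16 NnwwttLL=16 NnwwttLl=16
NNwwTtLL hits 16/256; gcd=16; 16÷16/256÷16 = 1/16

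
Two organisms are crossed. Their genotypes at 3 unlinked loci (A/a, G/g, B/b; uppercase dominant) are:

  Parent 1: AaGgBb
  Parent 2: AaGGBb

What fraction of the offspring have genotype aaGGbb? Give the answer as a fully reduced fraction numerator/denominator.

AaGgBb gametes: AGB×1, AGb×1, AgB×1, Agb×1, aGB×1, aGb×1, agB×1, agb×1
AaGGBb gametes: AGB×2, AGb×2, aGB×2, aGb×2
AaGgBb×AaGGBb grid (8·8=64): AAGGBB=2 AAGGBb=4 AAGGbb=2 AAGgBB=2 AAGgBb=4 AAGgbb=2 AaGGBB=4 AaGGBb=8 AaGGbb=4 AaGgBB=4 AaGgBb=8 AaGgbb=4 aaGGBB=2 aaGGBb=4 aaGGbb=2 aaGgBB=2 aaGgBb=4 aaGgbb=2
aaGGbb hits 2/64; gcd=2; 2÷2/64÷2 = 1/32

P(aaGGbb) = 1/32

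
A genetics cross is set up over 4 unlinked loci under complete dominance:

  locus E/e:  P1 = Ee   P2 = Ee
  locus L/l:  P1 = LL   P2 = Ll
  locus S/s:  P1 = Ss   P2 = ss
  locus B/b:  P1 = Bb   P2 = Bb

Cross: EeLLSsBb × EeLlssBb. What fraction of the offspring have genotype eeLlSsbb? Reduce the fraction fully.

EeLLSsBb gametes: ELSB×2, ELSb×2, ELsB×2, ELsb×2, eLSB×2, eLSb×2, eLsB×2, eLsb×2
EeLlssBb gametes: ELsB×2, ELsb×2, ElsB×2, Elsb×2, eLsB×2, eLsb×2, elsB×2, elsb×2
EeLLSsBb×EeLlssBb grid (16·16=256): EELLSsBB=4 EELLSsBb=8 EELLSsbb=4 EELLssBB=4 EELLssBb=8 EELLssbb=4 EELlSsBB=4 EELlSsBb=8 EELlSsbb=4 EELlssBB=4 EELlssBb=8 EELlssbb=4 EeLLSsBB=8 EeLLSsBb=16 EeLLSsbb=8 EeLLssBB=8 EeLLssBb=16 EeLLssbb=8 EeLlSsBB=8 EeLlSsBb=16 EeLlSsbb=8 EeLlssBB=8 EeLlssBb=16 EeLlssbb=8 eeLLSsBB=4 eeLLSsBb=8 eeLLSsbb=4 eeLLssBB=4 eeLLssBb=8 eeLLssbb=4 eeLlSsBB=4 eeLlSsBb=8 eeLlSsbb=4 eeLlssBB=4 eeLlssBb=8 eeLlssbb=4
eeLlSsbb hits 4/256; gcd=4; 4÷4/256÷4 = 1/64

P(eeLlSsbb) = 1/64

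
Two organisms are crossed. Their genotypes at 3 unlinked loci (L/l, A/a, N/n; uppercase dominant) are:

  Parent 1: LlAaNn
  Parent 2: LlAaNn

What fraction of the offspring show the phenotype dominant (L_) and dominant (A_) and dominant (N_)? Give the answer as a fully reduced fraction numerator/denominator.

P(L_ A_ N_) = 27/64

LlAaNn gametes: LAN×1, LAn×1, LaN×1, Lan×1, lAN×1, lAn×1, laN×1, lan×1
LlAaNn gametes: LAN×1, LAn×1, LaN×1, Lan×1, lAN×1, lAn×1, laN×1, lan×1
LlAaNn×LlAaNn grid (8·8=64): LLAANN=1 LLAANn=2 LLAAnn=1 LLAaNN=2 LLAaNn=4 LLAann=2 LLaaNN=1 LLaaNn=2 LLaann=1 LlAANN=2 LlAANn=4 LlAAnn=2 LlAaNN=4 LlAaNn=8 LlAann=4 LlaaNN=2 LlaaNn=4 Llaann=2 llAANN=1 llAANn=2 llAAnn=1 llAaNN=2 llAaNn=4 llAann=2 llaaNN=1 llaaNn=2 llaann=1
L_ A_ N_ hits 27/64; gcd=1; 27÷1/64÷1 = 27/64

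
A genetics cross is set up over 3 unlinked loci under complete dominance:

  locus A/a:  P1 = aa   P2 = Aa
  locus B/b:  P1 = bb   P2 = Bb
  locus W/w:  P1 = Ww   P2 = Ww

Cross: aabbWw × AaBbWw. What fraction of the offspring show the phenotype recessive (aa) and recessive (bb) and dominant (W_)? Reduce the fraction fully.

aabbWw gametes: abW×4, abw×4
AaBbWw gametes: ABW×1, ABw×1, AbW×1, Abw×1, aBW×1, aBw×1, abW×1, abw×1
aabbWw×AaBbWw grid (8·8=64): AaBbWW=4 AaBbWw=8 AaBbww=4 AabbWW=4 AabbWw=8 Aabbww=4 aaBbWW=4 aaBbWw=8 aaBbww=4 aabbWW=4 aabbWw=8 aabbww=4
aa bb W_ hits 12/64; gcd=4; 12÷4/64÷4 = 3/16

P(aa bb W_) = 3/16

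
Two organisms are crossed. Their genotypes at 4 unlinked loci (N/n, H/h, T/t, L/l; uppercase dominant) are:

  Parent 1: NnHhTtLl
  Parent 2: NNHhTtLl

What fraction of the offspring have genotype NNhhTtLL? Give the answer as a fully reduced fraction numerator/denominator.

NnHhTtLl gametes: NHTL×1, NHTl×1, NHtL×1, NHtl×1, NhTL×1, NhTl×1, NhtL×1, Nhtl×1, nHTL×1, nHTl×1, nHtL×1, nHtl×1, nhTL×1, nhTl×1, nhtL×1, nhtl×1
NNHhTtLl gametes: NHTL×2, NHTl×2, NHtL×2, NHtl×2, NhTL×2, NhTl×2, NhtL×2, Nhtl×2
NnHhTtLl×NNHhTtLl grid (16·16=256): NNHHTTLL=2 NNHHTTLl=4 NNHHTTll=2 NNHHTtLL=4 NNHHTtLl=8 NNHHTtll=4 NNHHttLL=2 NNHHttLl=4 NNHHttll=2 NNHhTTLL=4 NNHhTTLl=8 NNHhTTll=4 NNHhTtLL=8 NNHhTtLl=16 NNHhTtll=8 NNHhttLL=4 NNHhttLl=8 NNHhttll=4 NNhhTTLL=2 NNhhTTLl=4 NNhhTTll=2 NNhhTtLL=4 NNhhTtLl=8 NNhhTtll=4 NNhhttLL=2 NNhhttLl=4 NNhhttll=2 NnHHTTLL=2 NnHHTTLl=4 NnHHTTll=2 NnHHTtLL=4 NnHHTtLl=8 NnHHTtll=4 NnHHttLL=2 NnHHttLl=4 NnHHttll=2 NnHhTTLL=4 NnHhTTLl=8 NnHhTTll=4 NnHhTtLL=8 NnHhTtLl=16 NnHhTtll=8 NnHhttLL=4 NnHhttLl=8 NnHhttll=4 NnhhTTLL=2 NnhhTTLl=4 NnhhTTll=2 NnhhTtLL=4 NnhhTtLl=8 NnhhTtll=4 NnhhttLL=2 NnhhttLl=4 Nnhhttll=2
NNhhTtLL hits 4/256; gcd=4; 4÷4/256÷4 = 1/64

P(NNhhTtLL) = 1/64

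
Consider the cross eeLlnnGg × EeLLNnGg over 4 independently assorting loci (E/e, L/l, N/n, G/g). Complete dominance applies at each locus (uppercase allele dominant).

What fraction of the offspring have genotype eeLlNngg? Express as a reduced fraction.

P(eeLlNngg) = 1/32

eeLlnnGg gametes: eLnG×4, eLng×4, elnG×4, elng×4
EeLLNnGg gametes: ELNG×2, ELNg×2, ELnG×2, ELng×2, eLNG×2, eLNg×2, eLnG×2, eLng×2
eeLlnnGg×EeLLNnGg grid (16·16=256): EeLLNnGG=8 EeLLNnGg=16 EeLLNngg=8 EeLLnnGG=8 EeLLnnGg=16 EeLLnngg=8 EeLlNnGG=8 EeLlNnGg=16 EeLlNngg=8 EeLlnnGG=8 EeLlnnGg=16 EeLlnngg=8 eeLLNnGG=8 eeLLNnGg=16 eeLLNngg=8 eeLLnnGG=8 eeLLnnGg=16 eeLLnngg=8 eeLlNnGG=8 eeLlNnGg=16 eeLlNngg=8 eeLlnnGG=8 eeLlnnGg=16 eeLlnngg=8
eeLlNngg hits 8/256; gcd=8; 8÷8/256÷8 = 1/32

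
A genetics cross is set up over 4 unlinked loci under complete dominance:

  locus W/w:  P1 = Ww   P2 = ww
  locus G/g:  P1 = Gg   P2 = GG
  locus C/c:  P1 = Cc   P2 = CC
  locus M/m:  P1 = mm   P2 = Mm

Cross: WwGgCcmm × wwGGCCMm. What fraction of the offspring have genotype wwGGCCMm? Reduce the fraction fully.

WwGgCcmm gametes: WGCm×2, WGcm×2, WgCm×2, Wgcm×2, wGCm×2, wGcm×2, wgCm×2, wgcm×2
wwGGCCMm gametes: wGCM×8, wGCm×8
WwGgCcmm×wwGGCCMm grid (16·16=256): WwGGCCMm=16 WwGGCCmm=16 WwGGCcMm=16 WwGGCcmm=16 WwGgCCMm=16 WwGgCCmm=16 WwGgCcMm=16 WwGgCcmm=16 wwGGCCMm=16 wwGGCCmm=16 wwGGCcMm=16 wwGGCcmm=16 wwGgCCMm=16 wwGgCCmm=16 wwGgCcMm=16 wwGgCcmm=16
wwGGCCMm hits 16/256; gcd=16; 16÷16/256÷16 = 1/16

P(wwGGCCMm) = 1/16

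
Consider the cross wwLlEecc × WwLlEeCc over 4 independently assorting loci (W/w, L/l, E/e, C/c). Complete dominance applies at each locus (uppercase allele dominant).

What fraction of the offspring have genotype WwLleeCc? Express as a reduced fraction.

wwLlEecc gametes: wLEc×4, wLec×4, wlEc×4, wlec×4
WwLlEeCc gametes: WLEC×1, WLEc×1, WLeC×1, WLec×1, WlEC×1, WlEc×1, WleC×1, Wlec×1, wLEC×1, wLEc×1, wLeC×1, wLec×1, wlEC×1, wlEc×1, wleC×1, wlec×1
wwLlEecc×WwLlEeCc grid (16·16=256): WwLLEECc=4 WwLLEEcc=4 WwLLEeCc=8 WwLLEecc=8 WwLLeeCc=4 WwLLeecc=4 WwLlEECc=8 WwLlEEcc=8 WwLlEeCc=16 WwLlEecc=16 WwLleeCc=8 WwLleecc=8 WwllEECc=4 WwllEEcc=4 WwllEeCc=8 WwllEecc=8 WwlleeCc=4 Wwlleecc=4 wwLLEECc=4 wwLLEEcc=4 wwLLEeCc=8 wwLLEecc=8 wwLLeeCc=4 wwLLeecc=4 wwLlEECc=8 wwLlEEcc=8 wwLlEeCc=16 wwLlEecc=16 wwLleeCc=8 wwLleecc=8 wwllEECc=4 wwllEEcc=4 wwllEeCc=8 wwllEecc=8 wwlleeCc=4 wwlleecc=4
WwLleeCc hits 8/256; gcd=8; 8÷8/256÷8 = 1/32

P(WwLleeCc) = 1/32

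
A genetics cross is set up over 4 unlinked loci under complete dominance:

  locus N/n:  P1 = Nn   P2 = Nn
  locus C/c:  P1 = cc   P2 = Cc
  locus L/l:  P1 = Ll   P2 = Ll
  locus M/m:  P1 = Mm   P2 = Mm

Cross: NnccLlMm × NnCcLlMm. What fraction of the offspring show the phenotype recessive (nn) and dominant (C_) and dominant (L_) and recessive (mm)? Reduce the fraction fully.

P(nn C_ L_ mm) = 3/128

NnccLlMm gametes: NcLM×2, NcLm×2, NclM×2, Nclm×2, ncLM×2, ncLm×2, nclM×2, nclm×2
NnCcLlMm gametes: NCLM×1, NCLm×1, NClM×1, NClm×1, NcLM×1, NcLm×1, NclM×1, Nclm×1, nCLM×1, nCLm×1, nClM×1, nClm×1, ncLM×1, ncLm×1, nclM×1, nclm×1
NnccLlMm×NnCcLlMm grid (16·16=256): NNCcLLMM=2 NNCcLLMm=4 NNCcLLmm=2 NNCcLlMM=4 NNCcLlMm=8 NNCcLlmm=4 NNCcllMM=2 NNCcllMm=4 NNCcllmm=2 NNccLLMM=2 NNccLLMm=4 NNccLLmm=2 NNccLlMM=4 NNccLlMm=8 NNccLlmm=4 NNccllMM=2 NNccllMm=4 NNccllmm=2 NnCcLLMM=4 NnCcLLMm=8 NnCcLLmm=4 NnCcLlMM=8 NnCcLlMm=16 NnCcLlmm=8 NnCcllMM=4 NnCcllMm=8 NnCcllmm=4 NnccLLMM=4 NnccLLMm=8 NnccLLmm=4 NnccLlMM=8 NnccLlMm=16 NnccLlmm=8 NnccllMM=4 NnccllMm=8 Nnccllmm=4 nnCcLLMM=2 nnCcLLMm=4 nnCcLLmm=2 nnCcLlMM=4 nnCcLlMm=8 nnCcLlmm=4 nnCcllMM=2 nnCcllMm=4 nnCcllmm=2 nnccLLMM=2 nnccLLMm=4 nnccLLmm=2 nnccLlMM=4 nnccLlMm=8 nnccLlmm=4 nnccllMM=2 nnccllMm=4 nnccllmm=2
nn C_ L_ mm hits 6/256; gcd=2; 6÷2/256÷2 = 3/128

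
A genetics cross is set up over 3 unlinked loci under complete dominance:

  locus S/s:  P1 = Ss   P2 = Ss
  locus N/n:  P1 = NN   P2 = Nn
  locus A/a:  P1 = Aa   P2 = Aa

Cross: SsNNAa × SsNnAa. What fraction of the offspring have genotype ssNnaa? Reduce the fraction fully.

SsNNAa gametes: SNA×2, SNa×2, sNA×2, sNa×2
SsNnAa gametes: SNA×1, SNa×1, SnA×1, Sna×1, sNA×1, sNa×1, snA×1, sna×1
SsNNAa×SsNnAa grid (8·8=64): SSNNAA=2 SSNNAa=4 SSNNaa=2 SSNnAA=2 SSNnAa=4 SSNnaa=2 SsNNAA=4 SsNNAa=8 SsNNaa=4 SsNnAA=4 SsNnAa=8 SsNnaa=4 ssNNAA=2 ssNNAa=4 ssNNaa=2 ssNnAA=2 ssNnAa=4 ssNnaa=2
ssNnaa hits 2/64; gcd=2; 2÷2/64÷2 = 1/32

P(ssNnaa) = 1/32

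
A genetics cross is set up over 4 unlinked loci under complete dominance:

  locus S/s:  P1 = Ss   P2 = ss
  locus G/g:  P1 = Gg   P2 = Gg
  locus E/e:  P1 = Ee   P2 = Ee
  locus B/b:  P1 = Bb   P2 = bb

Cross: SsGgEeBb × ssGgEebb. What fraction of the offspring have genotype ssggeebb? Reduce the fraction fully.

SsGgEeBb gametes: SGEB×1, SGEb×1, SGeB×1, SGeb×1, SgEB×1, SgEb×1, SgeB×1, Sgeb×1, sGEB×1, sGEb×1, sGeB×1, sGeb×1, sgEB×1, sgEb×1, sgeB×1, sgeb×1
ssGgEebb gametes: sGEb×4, sGeb×4, sgEb×4, sgeb×4
SsGgEeBb×ssGgEebb grid (16·16=256): SsGGEEBb=4 SsGGEEbb=4 SsGGEeBb=8 SsGGEebb=8 SsGGeeBb=4 SsGGeebb=4 SsGgEEBb=8 SsGgEEbb=8 SsGgEeBb=16 SsGgEebb=16 SsGgeeBb=8 SsGgeebb=8 SsggEEBb=4 SsggEEbb=4 SsggEeBb=8 SsggEebb=8 SsggeeBb=4 Ssggeebb=4 ssGGEEBb=4 ssGGEEbb=4 ssGGEeBb=8 ssGGEebb=8 ssGGeeBb=4 ssGGeebb=4 ssGgEEBb=8 ssGgEEbb=8 ssGgEeBb=16 ssGgEebb=16 ssGgeeBb=8 ssGgeebb=8 ssggEEBb=4 ssggEEbb=4 ssggEeBb=8 ssggEebb=8 ssggeeBb=4 ssggeebb=4
ssggeebb hits 4/256; gcd=4; 4÷4/256÷4 = 1/64

P(ssggeebb) = 1/64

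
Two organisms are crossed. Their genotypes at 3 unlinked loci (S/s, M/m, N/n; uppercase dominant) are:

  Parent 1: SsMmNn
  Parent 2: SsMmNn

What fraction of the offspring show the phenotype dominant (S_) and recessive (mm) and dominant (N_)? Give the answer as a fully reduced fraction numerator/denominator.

P(S_ mm N_) = 9/64

SsMmNn gametes: SMN×1, SMn×1, SmN×1, Smn×1, sMN×1, sMn×1, smN×1, smn×1
SsMmNn gametes: SMN×1, SMn×1, SmN×1, Smn×1, sMN×1, sMn×1, smN×1, smn×1
SsMmNn×SsMmNn grid (8·8=64): SSMMNN=1 SSMMNn=2 SSMMnn=1 SSMmNN=2 SSMmNn=4 SSMmnn=2 SSmmNN=1 SSmmNn=2 SSmmnn=1 SsMMNN=2 SsMMNn=4 SsMMnn=2 SsMmNN=4 SsMmNn=8 SsMmnn=4 SsmmNN=2 SsmmNn=4 Ssmmnn=2 ssMMNN=1 ssMMNn=2 ssMMnn=1 ssMmNN=2 ssMmNn=4 ssMmnn=2 ssmmNN=1 ssmmNn=2 ssmmnn=1
S_ mm N_ hits 9/64; gcd=1; 9÷1/64÷1 = 9/64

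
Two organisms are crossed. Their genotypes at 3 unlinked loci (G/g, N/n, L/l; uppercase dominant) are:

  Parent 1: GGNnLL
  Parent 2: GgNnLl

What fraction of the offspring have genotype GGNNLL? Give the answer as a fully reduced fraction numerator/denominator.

GGNnLL gametes: GNL×4, GnL×4
GgNnLl gametes: GNL×1, GNl×1, GnL×1, Gnl×1, gNL×1, gNl×1, gnL×1, gnl×1
GGNnLL×GgNnLl grid (8·8=64): GGNNLL=4 GGNNLl=4 GGNnLL=8 GGNnLl=8 GGnnLL=4 GGnnLl=4 GgNNLL=4 GgNNLl=4 GgNnLL=8 GgNnLl=8 GgnnLL=4 GgnnLl=4
GGNNLL hits 4/64; gcd=4; 4÷4/64÷4 = 1/16

P(GGNNLL) = 1/16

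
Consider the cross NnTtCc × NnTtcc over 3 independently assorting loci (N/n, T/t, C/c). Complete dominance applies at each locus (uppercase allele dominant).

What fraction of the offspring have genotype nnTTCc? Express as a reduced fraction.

NnTtCc gametes: NTC×1, NTc×1, NtC×1, Ntc×1, nTC×1, nTc×1, ntC×1, ntc×1
NnTtcc gametes: NTc×2, Ntc×2, nTc×2, ntc×2
NnTtCc×NnTtcc grid (8·8=64): NNTTCc=2 NNTTcc=2 NNTtCc=4 NNTtcc=4 NNttCc=2 NNttcc=2 NnTTCc=4 NnTTcc=4 NnTtCc=8 NnTtcc=8 NnttCc=4 Nnttcc=4 nnTTCc=2 nnTTcc=2 nnTtCc=4 nnTtcc=4 nnttCc=2 nnttcc=2
nnTTCc hits 2/64; gcd=2; 2÷2/64÷2 = 1/32

P(nnTTCc) = 1/32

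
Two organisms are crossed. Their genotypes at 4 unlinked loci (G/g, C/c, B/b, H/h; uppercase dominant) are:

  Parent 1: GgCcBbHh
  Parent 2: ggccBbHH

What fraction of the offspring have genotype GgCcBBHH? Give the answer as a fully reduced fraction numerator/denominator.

GgCcBbHh gametes: GCBH×1, GCBh×1, GCbH×1, GCbh×1, GcBH×1, GcBh×1, GcbH×1, Gcbh×1, gCBH×1, gCBh×1, gCbH×1, gCbh×1, gcBH×1, gcBh×1, gcbH×1, gcbh×1
ggccBbHH gametes: gcBH×8, gcbH×8
GgCcBbHh×ggccBbHH grid (16·16=256): GgCcBBHH=8 GgCcBBHh=8 GgCcBbHH=16 GgCcBbHh=16 GgCcbbHH=8 GgCcbbHh=8 GgccBBHH=8 GgccBBHh=8 GgccBbHH=16 GgccBbHh=16 GgccbbHH=8 GgccbbHh=8 ggCcBBHH=8 ggCcBBHh=8 ggCcBbHH=16 ggCcBbHh=16 ggCcbbHH=8 ggCcbbHh=8 ggccBBHH=8 ggccBBHh=8 ggccBbHH=16 ggccBbHh=16 ggccbbHH=8 ggccbbHh=8
GgCcBBHH hits 8/256; gcd=8; 8÷8/256÷8 = 1/32

P(GgCcBBHH) = 1/32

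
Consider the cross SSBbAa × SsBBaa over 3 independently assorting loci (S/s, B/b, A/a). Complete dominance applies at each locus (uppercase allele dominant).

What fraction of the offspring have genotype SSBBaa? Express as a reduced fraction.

P(SSBBaa) = 1/8

SSBbAa gametes: SBA×2, SBa×2, SbA×2, Sba×2
SsBBaa gametes: SBa×4, sBa×4
SSBbAa×SsBBaa grid (8·8=64): SSBBAa=8 SSBBaa=8 SSBbAa=8 SSBbaa=8 SsBBAa=8 SsBBaa=8 SsBbAa=8 SsBbaa=8
SSBBaa hits 8/64; gcd=8; 8÷8/64÷8 = 1/8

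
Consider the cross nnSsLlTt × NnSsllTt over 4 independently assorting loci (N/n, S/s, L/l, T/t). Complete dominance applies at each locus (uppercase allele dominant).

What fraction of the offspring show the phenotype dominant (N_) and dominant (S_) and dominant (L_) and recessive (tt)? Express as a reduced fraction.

nnSsLlTt gametes: nSLT×2, nSLt×2, nSlT×2, nSlt×2, nsLT×2, nsLt×2, nslT×2, nslt×2
NnSsllTt gametes: NSlT×2, NSlt×2, NslT×2, Nslt×2, nSlT×2, nSlt×2, nslT×2, nslt×2
nnSsLlTt×NnSsllTt grid (16·16=256): NnSSLlTT=4 NnSSLlTt=8 NnSSLltt=4 NnSSllTT=4 NnSSllTt=8 NnSSlltt=4 NnSsLlTT=8 NnSsLlTt=16 NnSsLltt=8 NnSsllTT=8 NnSsllTt=16 NnSslltt=8 NnssLlTT=4 NnssLlTt=8 NnssLltt=4 NnssllTT=4 NnssllTt=8 Nnsslltt=4 nnSSLlTT=4 nnSSLlTt=8 nnSSLltt=4 nnSSllTT=4 nnSSllTt=8 nnSSlltt=4 nnSsLlTT=8 nnSsLlTt=16 nnSsLltt=8 nnSsllTT=8 nnSsllTt=16 nnSslltt=8 nnssLlTT=4 nnssLlTt=8 nnssLltt=4 nnssllTT=4 nnssllTt=8 nnsslltt=4
N_ S_ L_ tt hits 12/256; gcd=4; 12÷4/256÷4 = 3/64

P(N_ S_ L_ tt) = 3/64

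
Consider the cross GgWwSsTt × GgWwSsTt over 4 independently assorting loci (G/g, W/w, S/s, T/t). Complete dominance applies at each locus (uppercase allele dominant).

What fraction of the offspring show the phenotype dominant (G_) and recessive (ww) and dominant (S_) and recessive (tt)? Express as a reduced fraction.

P(G_ ww S_ tt) = 9/256

GgWwSsTt gametes: GWST×1, GWSt×1, GWsT×1, GWst×1, GwST×1, GwSt×1, GwsT×1, Gwst×1, gWST×1, gWSt×1, gWsT×1, gWst×1, gwST×1, gwSt×1, gwsT×1, gwst×1
GgWwSsTt gametes: GWST×1, GWSt×1, GWsT×1, GWst×1, GwST×1, GwSt×1, GwsT×1, Gwst×1, gWST×1, gWSt×1, gWsT×1, gWst×1, gwST×1, gwSt×1, gwsT×1, gwst×1
GgWwSsTt×GgWwSsTt grid (16·16=256): GGWWSSTT=1 GGWWSSTt=2 GGWWSStt=1 GGWWSsTT=2 GGWWSsTt=4 GGWWSstt=2 GGWWssTT=1 GGWWssTt=2 GGWWsstt=1 GGWwSSTT=2 GGWwSSTt=4 GGWwSStt=2 GGWwSsTT=4 GGWwSsTt=8 GGWwSstt=4 GGWwssTT=2 GGWwssTt=4 GGWwsstt=2 GGwwSSTT=1 GGwwSSTt=2 GGwwSStt=1 GGwwSsTT=2 GGwwSsTt=4 GGwwSstt=2 GGwwssTT=1 GGwwssTt=2 GGwwsstt=1 GgWWSSTT=2 GgWWSSTt=4 GgWWSStt=2 GgWWSsTT=4 GgWWSsTt=8 GgWWSstt=4 GgWWssTT=2 GgWWssTt=4 GgWWsstt=2 GgWwSSTT=4 GgWwSSTt=8 GgWwSStt=4 GgWwSsTT=8 GgWwSsTt=16 GgWwSstt=8 GgWwssTT=4 GgWwssTt=8 GgWwsstt=4 GgwwSSTT=2 GgwwSSTt=4 GgwwSStt=2 GgwwSsTT=4 GgwwSsTt=8 GgwwSstt=4 GgwwssTT=2 GgwwssTt=4 Ggwwsstt=2 ggWWSSTT=1 ggWWSSTt=2 ggWWSStt=1 ggWWSsTT=2 ggWWSsTt=4 ggWWSstt=2 ggWWssTT=1 ggWWssTt=2 ggWWsstt=1 ggWwSSTT=2 ggWwSSTt=4 ggWwSStt=2 ggWwSsTT=4 ggWwSsTt=8 ggWwSstt=4 ggWwssTT=2 ggWwssTt=4 ggWwsstt=2 ggwwSSTT=1 ggwwSSTt=2 ggwwSStt=1 ggwwSsTT=2 ggwwSsTt=4 ggwwSstt=2 ggwwssTT=1 ggwwssTt=2 ggwwsstt=1
G_ ww S_ tt hits 9/256; gcd=1; 9÷1/256÷1 = 9/256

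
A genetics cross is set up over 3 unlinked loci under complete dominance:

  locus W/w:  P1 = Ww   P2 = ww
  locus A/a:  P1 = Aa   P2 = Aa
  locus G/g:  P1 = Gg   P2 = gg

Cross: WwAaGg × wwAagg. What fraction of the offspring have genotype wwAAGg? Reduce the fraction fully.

P(wwAAGg) = 1/16

WwAaGg gametes: WAG×1, WAg×1, WaG×1, Wag×1, wAG×1, wAg×1, waG×1, wag×1
wwAagg gametes: wAg×4, wag×4
WwAaGg×wwAagg grid (8·8=64): WwAAGg=4 WwAAgg=4 WwAaGg=8 WwAagg=8 WwaaGg=4 Wwaagg=4 wwAAGg=4 wwAAgg=4 wwAaGg=8 wwAagg=8 wwaaGg=4 wwaagg=4
wwAAGg hits 4/64; gcd=4; 4÷4/64÷4 = 1/16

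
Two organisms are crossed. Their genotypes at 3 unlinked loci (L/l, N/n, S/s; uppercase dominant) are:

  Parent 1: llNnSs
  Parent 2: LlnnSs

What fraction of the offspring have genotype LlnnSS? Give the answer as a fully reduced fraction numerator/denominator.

llNnSs gametes: lNS×2, lNs×2, lnS×2, lns×2
LlnnSs gametes: LnS×2, Lns×2, lnS×2, lns×2
llNnSs×LlnnSs grid (8·8=64): LlNnSS=4 LlNnSs=8 LlNnss=4 LlnnSS=4 LlnnSs=8 Llnnss=4 llNnSS=4 llNnSs=8 llNnss=4 llnnSS=4 llnnSs=8 llnnss=4
LlnnSS hits 4/64; gcd=4; 4÷4/64÷4 = 1/16

P(LlnnSS) = 1/16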